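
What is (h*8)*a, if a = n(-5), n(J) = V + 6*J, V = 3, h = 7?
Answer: -1512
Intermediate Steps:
n(J) = 3 + 6*J
a = -27 (a = 3 + 6*(-5) = 3 - 30 = -27)
(h*8)*a = (7*8)*(-27) = 56*(-27) = -1512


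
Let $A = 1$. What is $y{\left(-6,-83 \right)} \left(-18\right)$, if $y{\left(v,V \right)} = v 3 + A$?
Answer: $306$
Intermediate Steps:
$y{\left(v,V \right)} = 1 + 3 v$ ($y{\left(v,V \right)} = v 3 + 1 = 3 v + 1 = 1 + 3 v$)
$y{\left(-6,-83 \right)} \left(-18\right) = \left(1 + 3 \left(-6\right)\right) \left(-18\right) = \left(1 - 18\right) \left(-18\right) = \left(-17\right) \left(-18\right) = 306$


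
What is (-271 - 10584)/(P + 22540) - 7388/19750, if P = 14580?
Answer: -48862881/73312000 ≈ -0.66651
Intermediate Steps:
(-271 - 10584)/(P + 22540) - 7388/19750 = (-271 - 10584)/(14580 + 22540) - 7388/19750 = -10855/37120 - 7388*1/19750 = -10855*1/37120 - 3694/9875 = -2171/7424 - 3694/9875 = -48862881/73312000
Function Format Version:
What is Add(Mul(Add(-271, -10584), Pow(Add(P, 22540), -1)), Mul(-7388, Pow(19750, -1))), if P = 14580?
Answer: Rational(-48862881, 73312000) ≈ -0.66651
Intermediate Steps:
Add(Mul(Add(-271, -10584), Pow(Add(P, 22540), -1)), Mul(-7388, Pow(19750, -1))) = Add(Mul(Add(-271, -10584), Pow(Add(14580, 22540), -1)), Mul(-7388, Pow(19750, -1))) = Add(Mul(-10855, Pow(37120, -1)), Mul(-7388, Rational(1, 19750))) = Add(Mul(-10855, Rational(1, 37120)), Rational(-3694, 9875)) = Add(Rational(-2171, 7424), Rational(-3694, 9875)) = Rational(-48862881, 73312000)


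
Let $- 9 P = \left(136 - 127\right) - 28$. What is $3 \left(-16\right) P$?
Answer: $- \frac{304}{3} \approx -101.33$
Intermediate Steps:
$P = \frac{19}{9}$ ($P = - \frac{\left(136 - 127\right) - 28}{9} = - \frac{9 - 28}{9} = \left(- \frac{1}{9}\right) \left(-19\right) = \frac{19}{9} \approx 2.1111$)
$3 \left(-16\right) P = 3 \left(-16\right) \frac{19}{9} = \left(-48\right) \frac{19}{9} = - \frac{304}{3}$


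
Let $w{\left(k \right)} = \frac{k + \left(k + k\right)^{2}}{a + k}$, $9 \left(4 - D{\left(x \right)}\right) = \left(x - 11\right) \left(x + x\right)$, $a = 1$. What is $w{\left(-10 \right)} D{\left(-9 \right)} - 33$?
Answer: $1527$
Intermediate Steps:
$D{\left(x \right)} = 4 - \frac{2 x \left(-11 + x\right)}{9}$ ($D{\left(x \right)} = 4 - \frac{\left(x - 11\right) \left(x + x\right)}{9} = 4 - \frac{\left(-11 + x\right) 2 x}{9} = 4 - \frac{2 x \left(-11 + x\right)}{9}$)
$w{\left(k \right)} = \frac{k + 4 k^{2}}{1 + k}$ ($w{\left(k \right)} = \frac{k + \left(k + k\right)^{2}}{1 + k} = \frac{k + \left(2 k\right)^{2}}{1 + k} = \frac{k + 4 k^{2}}{1 + k}$)
$w{\left(-10 \right)} D{\left(-9 \right)} - 33 = - \frac{10 \left(1 + 4 \left(-10\right)\right)}{1 - 10} \left(4 - \frac{2 \left(-9\right)^{2}}{9} + \frac{22}{9} \left(-9\right)\right) - 33 = - \frac{10 \left(1 - 40\right)}{-9} \left(4 - 18 - 22\right) - 33 = \left(-10\right) \left(- \frac{1}{9}\right) \left(-39\right) \left(4 - 18 - 22\right) - 33 = \left(- \frac{130}{3}\right) \left(-36\right) - 33 = 1560 - 33 = 1527$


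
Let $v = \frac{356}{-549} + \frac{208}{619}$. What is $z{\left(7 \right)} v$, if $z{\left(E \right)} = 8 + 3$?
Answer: $- \frac{1167892}{339831} \approx -3.4367$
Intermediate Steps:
$z{\left(E \right)} = 11$
$v = - \frac{106172}{339831}$ ($v = 356 \left(- \frac{1}{549}\right) + 208 \cdot \frac{1}{619} = - \frac{356}{549} + \frac{208}{619} = - \frac{106172}{339831} \approx -0.31243$)
$z{\left(7 \right)} v = 11 \left(- \frac{106172}{339831}\right) = - \frac{1167892}{339831}$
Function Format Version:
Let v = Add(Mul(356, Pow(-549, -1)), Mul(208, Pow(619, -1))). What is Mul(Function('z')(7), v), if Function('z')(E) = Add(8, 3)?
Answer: Rational(-1167892, 339831) ≈ -3.4367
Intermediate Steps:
Function('z')(E) = 11
v = Rational(-106172, 339831) (v = Add(Mul(356, Rational(-1, 549)), Mul(208, Rational(1, 619))) = Add(Rational(-356, 549), Rational(208, 619)) = Rational(-106172, 339831) ≈ -0.31243)
Mul(Function('z')(7), v) = Mul(11, Rational(-106172, 339831)) = Rational(-1167892, 339831)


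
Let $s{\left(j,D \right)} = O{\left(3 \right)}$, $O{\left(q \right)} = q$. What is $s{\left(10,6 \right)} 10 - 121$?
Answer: $-91$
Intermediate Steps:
$s{\left(j,D \right)} = 3$
$s{\left(10,6 \right)} 10 - 121 = 3 \cdot 10 - 121 = 30 - 121 = -91$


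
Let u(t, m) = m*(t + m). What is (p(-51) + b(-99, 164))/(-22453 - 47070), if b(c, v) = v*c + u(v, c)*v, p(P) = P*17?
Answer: 1072443/69523 ≈ 15.426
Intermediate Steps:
u(t, m) = m*(m + t)
p(P) = 17*P
b(c, v) = c*v + c*v*(c + v) (b(c, v) = v*c + (c*(c + v))*v = c*v + c*v*(c + v))
(p(-51) + b(-99, 164))/(-22453 - 47070) = (17*(-51) - 99*164*(1 - 99 + 164))/(-22453 - 47070) = (-867 - 99*164*66)/(-69523) = (-867 - 1071576)*(-1/69523) = -1072443*(-1/69523) = 1072443/69523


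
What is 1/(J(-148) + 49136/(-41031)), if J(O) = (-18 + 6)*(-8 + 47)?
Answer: -41031/19251644 ≈ -0.0021313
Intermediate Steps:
J(O) = -468 (J(O) = -12*39 = -468)
1/(J(-148) + 49136/(-41031)) = 1/(-468 + 49136/(-41031)) = 1/(-468 + 49136*(-1/41031)) = 1/(-468 - 49136/41031) = 1/(-19251644/41031) = -41031/19251644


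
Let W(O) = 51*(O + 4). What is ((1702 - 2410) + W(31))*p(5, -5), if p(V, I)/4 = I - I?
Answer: 0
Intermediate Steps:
W(O) = 204 + 51*O (W(O) = 51*(4 + O) = 204 + 51*O)
p(V, I) = 0 (p(V, I) = 4*(I - I) = 4*0 = 0)
((1702 - 2410) + W(31))*p(5, -5) = ((1702 - 2410) + (204 + 51*31))*0 = (-708 + (204 + 1581))*0 = (-708 + 1785)*0 = 1077*0 = 0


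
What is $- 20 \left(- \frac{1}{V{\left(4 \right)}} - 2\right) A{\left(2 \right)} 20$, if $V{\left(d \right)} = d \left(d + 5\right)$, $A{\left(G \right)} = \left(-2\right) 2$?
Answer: $- \frac{29200}{9} \approx -3244.4$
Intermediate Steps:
$A{\left(G \right)} = -4$
$V{\left(d \right)} = d \left(5 + d\right)$
$- 20 \left(- \frac{1}{V{\left(4 \right)}} - 2\right) A{\left(2 \right)} 20 = - 20 \left(- \frac{1}{4 \left(5 + 4\right)} - 2\right) \left(-4\right) 20 = - 20 \left(- \frac{1}{4 \cdot 9} - 2\right) \left(-4\right) 20 = - 20 \left(- \frac{1}{36} - 2\right) \left(-4\right) 20 = - 20 \left(\left(- \frac{73}{36}\right) \left(-4\right)\right) 20 = \left(-20\right) \frac{73}{9} \cdot 20 = \left(- \frac{1460}{9}\right) 20 = - \frac{29200}{9}$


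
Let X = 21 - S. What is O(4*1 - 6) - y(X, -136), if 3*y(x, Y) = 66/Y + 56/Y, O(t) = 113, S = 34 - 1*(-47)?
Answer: 23113/204 ≈ 113.30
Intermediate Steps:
S = 81 (S = 34 + 47 = 81)
X = -60 (X = 21 - 1*81 = 21 - 81 = -60)
y(x, Y) = 122/(3*Y) (y(x, Y) = (66/Y + 56/Y)/3 = (122/Y)/3 = 122/(3*Y))
O(4*1 - 6) - y(X, -136) = 113 - 122/(3*(-136)) = 113 - 122*(-1)/(3*136) = 113 - 1*(-61/204) = 113 + 61/204 = 23113/204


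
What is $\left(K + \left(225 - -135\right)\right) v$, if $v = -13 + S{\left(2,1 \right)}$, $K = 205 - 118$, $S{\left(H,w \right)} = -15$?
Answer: $-12516$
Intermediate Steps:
$K = 87$
$v = -28$ ($v = -13 - 15 = -28$)
$\left(K + \left(225 - -135\right)\right) v = \left(87 + \left(225 - -135\right)\right) \left(-28\right) = \left(87 + \left(225 + 135\right)\right) \left(-28\right) = \left(87 + 360\right) \left(-28\right) = 447 \left(-28\right) = -12516$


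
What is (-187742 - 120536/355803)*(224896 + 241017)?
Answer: -4446093767527358/50829 ≈ -8.7472e+10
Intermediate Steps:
(-187742 - 120536/355803)*(224896 + 241017) = (-187742 - 120536*1/355803)*465913 = (-187742 - 120536/355803)*465913 = -66799287362/355803*465913 = -4446093767527358/50829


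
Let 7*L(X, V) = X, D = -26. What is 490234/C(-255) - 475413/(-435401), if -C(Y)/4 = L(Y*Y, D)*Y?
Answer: 16513071774169/14439094512750 ≈ 1.1436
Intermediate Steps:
L(X, V) = X/7
C(Y) = -4*Y³/7 (C(Y) = -4*(Y*Y)/7*Y = -4*Y²/7*Y = -4*Y³/7)
490234/C(-255) - 475413/(-435401) = 490234/((-4/7*(-255)³)) - 475413/(-435401) = 490234/((-4/7*(-16581375))) - 475413*(-1/435401) = 490234/(66325500/7) + 475413/435401 = 490234*(7/66325500) + 475413/435401 = 1715819/33162750 + 475413/435401 = 16513071774169/14439094512750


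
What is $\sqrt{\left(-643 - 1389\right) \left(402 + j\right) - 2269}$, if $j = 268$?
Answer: $i \sqrt{1363709} \approx 1167.8 i$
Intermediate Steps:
$\sqrt{\left(-643 - 1389\right) \left(402 + j\right) - 2269} = \sqrt{\left(-643 - 1389\right) \left(402 + 268\right) - 2269} = \sqrt{\left(-2032\right) 670 - 2269} = \sqrt{-1361440 - 2269} = \sqrt{-1363709} = i \sqrt{1363709}$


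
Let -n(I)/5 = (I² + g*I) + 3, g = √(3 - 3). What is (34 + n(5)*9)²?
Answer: 1503076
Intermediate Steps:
g = 0 (g = √0 = 0)
n(I) = -15 - 5*I² (n(I) = -5*((I² + 0*I) + 3) = -5*((I² + 0) + 3) = -5*(I² + 3) = -5*(3 + I²) = -15 - 5*I²)
(34 + n(5)*9)² = (34 + (-15 - 5*5²)*9)² = (34 + (-15 - 5*25)*9)² = (34 + (-15 - 125)*9)² = (34 - 140*9)² = (34 - 1260)² = (-1226)² = 1503076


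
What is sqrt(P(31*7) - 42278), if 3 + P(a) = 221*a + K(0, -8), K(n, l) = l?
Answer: 2*sqrt(1417) ≈ 75.286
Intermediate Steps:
P(a) = -11 + 221*a (P(a) = -3 + (221*a - 8) = -3 + (-8 + 221*a) = -11 + 221*a)
sqrt(P(31*7) - 42278) = sqrt((-11 + 221*(31*7)) - 42278) = sqrt((-11 + 221*217) - 42278) = sqrt((-11 + 47957) - 42278) = sqrt(47946 - 42278) = sqrt(5668) = 2*sqrt(1417)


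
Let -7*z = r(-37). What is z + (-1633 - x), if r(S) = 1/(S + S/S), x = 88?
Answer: -433691/252 ≈ -1721.0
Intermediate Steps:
r(S) = 1/(1 + S) (r(S) = 1/(S + 1) = 1/(1 + S))
z = 1/252 (z = -1/(7*(1 - 37)) = -⅐/(-36) = -⅐*(-1/36) = 1/252 ≈ 0.0039683)
z + (-1633 - x) = 1/252 + (-1633 - 1*88) = 1/252 + (-1633 - 88) = 1/252 - 1721 = -433691/252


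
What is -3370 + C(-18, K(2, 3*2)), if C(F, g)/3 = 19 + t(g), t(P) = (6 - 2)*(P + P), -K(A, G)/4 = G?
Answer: -3889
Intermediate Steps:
K(A, G) = -4*G
t(P) = 8*P (t(P) = 4*(2*P) = 8*P)
C(F, g) = 57 + 24*g (C(F, g) = 3*(19 + 8*g) = 57 + 24*g)
-3370 + C(-18, K(2, 3*2)) = -3370 + (57 + 24*(-12*2)) = -3370 + (57 + 24*(-4*6)) = -3370 + (57 + 24*(-24)) = -3370 + (57 - 576) = -3370 - 519 = -3889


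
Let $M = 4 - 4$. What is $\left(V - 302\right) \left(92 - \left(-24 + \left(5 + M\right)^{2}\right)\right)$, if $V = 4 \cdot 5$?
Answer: $-25662$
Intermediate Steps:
$M = 0$ ($M = 4 - 4 = 0$)
$V = 20$
$\left(V - 302\right) \left(92 - \left(-24 + \left(5 + M\right)^{2}\right)\right) = \left(20 - 302\right) \left(92 - \left(-24 + \left(5 + 0\right)^{2}\right)\right) = - 282 \left(92 - \left(-24 + 5^{2}\right)\right) = - 282 \left(92 - \left(-24 + 25\right)\right) = - 282 \left(92 - 1\right) = \left(-282\right) 91 = -25662$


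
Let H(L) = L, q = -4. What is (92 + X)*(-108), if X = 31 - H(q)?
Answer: -13716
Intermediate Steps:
X = 35 (X = 31 - 1*(-4) = 31 + 4 = 35)
(92 + X)*(-108) = (92 + 35)*(-108) = 127*(-108) = -13716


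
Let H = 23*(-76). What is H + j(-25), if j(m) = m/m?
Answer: -1747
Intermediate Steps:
j(m) = 1
H = -1748
H + j(-25) = -1748 + 1 = -1747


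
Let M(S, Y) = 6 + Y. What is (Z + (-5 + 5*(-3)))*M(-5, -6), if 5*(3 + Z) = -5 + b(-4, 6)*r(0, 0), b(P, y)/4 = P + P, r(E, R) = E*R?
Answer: 0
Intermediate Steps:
b(P, y) = 8*P (b(P, y) = 4*(P + P) = 4*(2*P) = 8*P)
Z = -4 (Z = -3 + (-5 + (8*(-4))*(0*0))/5 = -3 + (-5 - 32*0)/5 = -3 + (-5 + 0)/5 = -3 + (⅕)*(-5) = -3 - 1 = -4)
(Z + (-5 + 5*(-3)))*M(-5, -6) = (-4 + (-5 + 5*(-3)))*(6 - 6) = (-4 + (-5 - 15))*0 = (-4 - 20)*0 = -24*0 = 0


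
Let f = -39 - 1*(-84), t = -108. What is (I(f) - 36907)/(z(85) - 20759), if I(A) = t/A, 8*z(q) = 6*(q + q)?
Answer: 369094/206315 ≈ 1.7890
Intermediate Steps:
z(q) = 3*q/2 (z(q) = (6*(q + q))/8 = (6*(2*q))/8 = (12*q)/8 = 3*q/2)
f = 45 (f = -39 + 84 = 45)
I(A) = -108/A
(I(f) - 36907)/(z(85) - 20759) = (-108/45 - 36907)/((3/2)*85 - 20759) = (-108*1/45 - 36907)/(255/2 - 20759) = (-12/5 - 36907)/(-41263/2) = -184547/5*(-2/41263) = 369094/206315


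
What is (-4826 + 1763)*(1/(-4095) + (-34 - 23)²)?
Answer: -13584051734/1365 ≈ -9.9517e+6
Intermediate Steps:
(-4826 + 1763)*(1/(-4095) + (-34 - 23)²) = -3063*(-1/4095 + (-57)²) = -3063*(-1/4095 + 3249) = -3063*13304654/4095 = -13584051734/1365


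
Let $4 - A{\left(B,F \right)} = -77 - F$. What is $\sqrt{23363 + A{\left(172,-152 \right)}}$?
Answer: $6 \sqrt{647} \approx 152.62$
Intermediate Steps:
$A{\left(B,F \right)} = 81 + F$ ($A{\left(B,F \right)} = 4 - \left(-77 - F\right) = 4 + \left(77 + F\right) = 81 + F$)
$\sqrt{23363 + A{\left(172,-152 \right)}} = \sqrt{23363 + \left(81 - 152\right)} = \sqrt{23363 - 71} = \sqrt{23292} = 6 \sqrt{647}$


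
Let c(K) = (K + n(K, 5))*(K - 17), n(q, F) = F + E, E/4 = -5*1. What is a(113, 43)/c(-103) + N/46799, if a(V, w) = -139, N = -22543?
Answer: -325713941/662673840 ≈ -0.49151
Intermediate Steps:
E = -20 (E = 4*(-5*1) = 4*(-5) = -20)
n(q, F) = -20 + F (n(q, F) = F - 20 = -20 + F)
c(K) = (-17 + K)*(-15 + K) (c(K) = (K + (-20 + 5))*(K - 17) = (K - 15)*(-17 + K) = (-15 + K)*(-17 + K) = (-17 + K)*(-15 + K))
a(113, 43)/c(-103) + N/46799 = -139/(255 + (-103)² - 32*(-103)) - 22543/46799 = -139/(255 + 10609 + 3296) - 22543*1/46799 = -139/14160 - 22543/46799 = -325713941/662673840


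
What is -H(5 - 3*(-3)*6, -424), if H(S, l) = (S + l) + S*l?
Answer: 25381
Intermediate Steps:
H(S, l) = S + l + S*l
-H(5 - 3*(-3)*6, -424) = -((5 - 3*(-3)*6) - 424 + (5 - 3*(-3)*6)*(-424)) = -((5 + 9*6) - 424 + (5 + 9*6)*(-424)) = -((5 + 54) - 424 + (5 + 54)*(-424)) = -(59 - 424 + 59*(-424)) = -(59 - 424 - 25016) = -1*(-25381) = 25381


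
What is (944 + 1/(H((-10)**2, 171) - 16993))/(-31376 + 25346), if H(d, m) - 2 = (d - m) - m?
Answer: -16267951/103914990 ≈ -0.15655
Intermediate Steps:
H(d, m) = 2 + d - 2*m (H(d, m) = 2 + ((d - m) - m) = 2 + (d - 2*m) = 2 + d - 2*m)
(944 + 1/(H((-10)**2, 171) - 16993))/(-31376 + 25346) = (944 + 1/((2 + (-10)**2 - 2*171) - 16993))/(-31376 + 25346) = (944 + 1/((2 + 100 - 342) - 16993))/(-6030) = (944 + 1/(-240 - 16993))*(-1/6030) = (944 + 1/(-17233))*(-1/6030) = (944 - 1/17233)*(-1/6030) = (16267951/17233)*(-1/6030) = -16267951/103914990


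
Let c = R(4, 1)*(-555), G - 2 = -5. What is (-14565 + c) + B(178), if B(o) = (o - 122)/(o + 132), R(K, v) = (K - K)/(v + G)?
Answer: -2257547/155 ≈ -14565.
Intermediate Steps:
G = -3 (G = 2 - 5 = -3)
R(K, v) = 0 (R(K, v) = (K - K)/(v - 3) = 0/(-3 + v) = 0)
B(o) = (-122 + o)/(132 + o)
c = 0 (c = 0*(-555) = 0)
(-14565 + c) + B(178) = (-14565 + 0) + (-122 + 178)/(132 + 178) = -14565 + 56/310 = -14565 + (1/310)*56 = -14565 + 28/155 = -2257547/155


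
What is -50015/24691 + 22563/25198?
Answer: -703174937/622163818 ≈ -1.1302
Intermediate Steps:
-50015/24691 + 22563/25198 = -703174937/622163818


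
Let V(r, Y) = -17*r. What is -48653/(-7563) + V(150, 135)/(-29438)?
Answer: 725766332/111319797 ≈ 6.5197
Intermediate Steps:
-48653/(-7563) + V(150, 135)/(-29438) = -48653/(-7563) - 17*150/(-29438) = -48653*(-1/7563) - 2550*(-1/29438) = 48653/7563 + 1275/14719 = 725766332/111319797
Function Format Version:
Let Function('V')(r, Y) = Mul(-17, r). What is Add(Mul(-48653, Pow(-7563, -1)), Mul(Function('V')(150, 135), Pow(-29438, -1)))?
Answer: Rational(725766332, 111319797) ≈ 6.5197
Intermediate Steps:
Add(Mul(-48653, Pow(-7563, -1)), Mul(Function('V')(150, 135), Pow(-29438, -1))) = Add(Mul(-48653, Pow(-7563, -1)), Mul(Mul(-17, 150), Pow(-29438, -1))) = Add(Mul(-48653, Rational(-1, 7563)), Mul(-2550, Rational(-1, 29438))) = Add(Rational(48653, 7563), Rational(1275, 14719)) = Rational(725766332, 111319797)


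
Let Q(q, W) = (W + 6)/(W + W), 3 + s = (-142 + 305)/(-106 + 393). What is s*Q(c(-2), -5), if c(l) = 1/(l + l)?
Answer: 349/1435 ≈ 0.24321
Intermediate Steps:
c(l) = 1/(2*l)
s = -698/287 (s = -3 + (-142 + 305)/(-106 + 393) = -3 + 163/287 = -698/287 ≈ -2.4321)
Q(q, W) = (6 + W)/(2*W) (Q(q, W) = (6 + W)/((2*W)) = (6 + W)*(1/(2*W)) = (6 + W)/(2*W))
s*Q(c(-2), -5) = -349*(6 - 5)/(287*(-5)) = -349*(-1)/(287*5) = -698/287*(-1/10) = 349/1435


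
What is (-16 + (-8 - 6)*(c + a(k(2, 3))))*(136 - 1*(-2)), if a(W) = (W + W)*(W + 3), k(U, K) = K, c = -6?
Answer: -60168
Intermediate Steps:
a(W) = 2*W*(3 + W) (a(W) = (2*W)*(3 + W) = 2*W*(3 + W))
(-16 + (-8 - 6)*(c + a(k(2, 3))))*(136 - 1*(-2)) = (-16 + (-8 - 6)*(-6 + 2*3*(3 + 3)))*(136 - 1*(-2)) = (-16 - 14*(-6 + 2*3*6))*(136 + 2) = (-16 - 14*(-6 + 36))*138 = (-16 - 14*30)*138 = (-16 - 420)*138 = -436*138 = -60168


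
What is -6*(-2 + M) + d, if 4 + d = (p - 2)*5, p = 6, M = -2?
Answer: 40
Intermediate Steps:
d = 16 (d = -4 + (6 - 2)*5 = -4 + 4*5 = -4 + 20 = 16)
-6*(-2 + M) + d = -6*(-2 - 2) + 16 = -6*(-4) + 16 = 24 + 16 = 40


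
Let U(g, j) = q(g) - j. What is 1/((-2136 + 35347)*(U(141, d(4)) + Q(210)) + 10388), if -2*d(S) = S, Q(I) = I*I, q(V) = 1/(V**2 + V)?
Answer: 20022/29325861235231 ≈ 6.8274e-10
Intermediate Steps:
q(V) = 1/(V + V**2)
Q(I) = I**2
d(S) = -S/2
U(g, j) = -j + 1/(g*(1 + g)) (U(g, j) = 1/(g*(1 + g)) - j = -j + 1/(g*(1 + g)))
1/((-2136 + 35347)*(U(141, d(4)) + Q(210)) + 10388) = 1/((-2136 + 35347)*((-(-1)*4/2 + 1/(141*(1 + 141))) + 210**2) + 10388) = 1/(33211*((-1*(-2) + (1/141)/142) + 44100) + 10388) = 1/(33211*((2 + (1/141)*(1/142)) + 44100) + 10388) = 1/(33211*((2 + 1/20022) + 44100) + 10388) = 1/(33211*(40045/20022 + 44100) + 10388) = 1/(33211*(883010245/20022) + 10388) = 1/(29325653246695/20022 + 10388) = 1/(29325861235231/20022) = 20022/29325861235231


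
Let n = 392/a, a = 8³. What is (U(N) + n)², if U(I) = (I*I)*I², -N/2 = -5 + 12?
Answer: 6045072920929/4096 ≈ 1.4758e+9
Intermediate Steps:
a = 512
N = -14 (N = -2*(-5 + 12) = -2*7 = -14)
U(I) = I⁴ (U(I) = I²*I² = I⁴)
n = 49/64 (n = 392/512 = 392*(1/512) = 49/64 ≈ 0.76563)
(U(N) + n)² = ((-14)⁴ + 49/64)² = (38416 + 49/64)² = (2458673/64)² = 6045072920929/4096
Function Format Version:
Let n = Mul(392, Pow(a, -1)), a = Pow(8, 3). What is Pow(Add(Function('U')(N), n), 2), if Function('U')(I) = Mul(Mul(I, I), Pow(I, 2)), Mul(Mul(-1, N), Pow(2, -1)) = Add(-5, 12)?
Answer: Rational(6045072920929, 4096) ≈ 1.4758e+9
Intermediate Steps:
a = 512
N = -14 (N = Mul(-2, Add(-5, 12)) = Mul(-2, 7) = -14)
Function('U')(I) = Pow(I, 4) (Function('U')(I) = Mul(Pow(I, 2), Pow(I, 2)) = Pow(I, 4))
n = Rational(49, 64) (n = Mul(392, Pow(512, -1)) = Mul(392, Rational(1, 512)) = Rational(49, 64) ≈ 0.76563)
Pow(Add(Function('U')(N), n), 2) = Pow(Add(Pow(-14, 4), Rational(49, 64)), 2) = Pow(Add(38416, Rational(49, 64)), 2) = Pow(Rational(2458673, 64), 2) = Rational(6045072920929, 4096)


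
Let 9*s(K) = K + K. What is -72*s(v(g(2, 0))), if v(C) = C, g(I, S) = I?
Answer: -32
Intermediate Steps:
s(K) = 2*K/9 (s(K) = (K + K)/9 = (2*K)/9 = 2*K/9)
-72*s(v(g(2, 0))) = -16*2 = -72*4/9 = -32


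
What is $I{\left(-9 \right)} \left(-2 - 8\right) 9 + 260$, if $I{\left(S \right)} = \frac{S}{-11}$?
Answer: $\frac{2050}{11} \approx 186.36$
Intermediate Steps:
$I{\left(S \right)} = - \frac{S}{11}$ ($I{\left(S \right)} = S \left(- \frac{1}{11}\right) = - \frac{S}{11}$)
$I{\left(-9 \right)} \left(-2 - 8\right) 9 + 260 = \left(- \frac{1}{11}\right) \left(-9\right) \left(-2 - 8\right) 9 + 260 = \frac{9 \left(\left(-10\right) 9\right)}{11} + 260 = \frac{9}{11} \left(-90\right) + 260 = - \frac{810}{11} + 260 = \frac{2050}{11}$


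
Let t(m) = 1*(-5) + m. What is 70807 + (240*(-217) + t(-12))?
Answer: 18710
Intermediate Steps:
t(m) = -5 + m
70807 + (240*(-217) + t(-12)) = 70807 + (240*(-217) + (-5 - 12)) = 70807 + (-52080 - 17) = 70807 - 52097 = 18710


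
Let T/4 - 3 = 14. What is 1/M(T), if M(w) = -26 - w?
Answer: -1/94 ≈ -0.010638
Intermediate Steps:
T = 68 (T = 12 + 4*14 = 12 + 56 = 68)
1/M(T) = 1/(-26 - 1*68) = 1/(-26 - 68) = 1/(-94) = -1/94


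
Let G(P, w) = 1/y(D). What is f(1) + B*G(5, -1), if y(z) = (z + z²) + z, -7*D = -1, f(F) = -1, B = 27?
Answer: 436/5 ≈ 87.200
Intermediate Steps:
D = ⅐ (D = -⅐*(-1) = ⅐ ≈ 0.14286)
y(z) = z² + 2*z
G(P, w) = 49/15 (G(P, w) = 1/((2 + ⅐)/7) = 1/((⅐)*(15/7)) = 1/(15/49) = 49/15)
f(1) + B*G(5, -1) = -1 + 27*(49/15) = -1 + 441/5 = 436/5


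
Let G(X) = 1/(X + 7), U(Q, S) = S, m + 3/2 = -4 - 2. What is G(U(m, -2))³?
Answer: 1/125 ≈ 0.0080000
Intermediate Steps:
m = -15/2 (m = -3/2 + (-4 - 2) = -3/2 - 6 = -15/2 ≈ -7.5000)
G(X) = 1/(7 + X)
G(U(m, -2))³ = (1/(7 - 2))³ = (1/5)³ = (⅕)³ = 1/125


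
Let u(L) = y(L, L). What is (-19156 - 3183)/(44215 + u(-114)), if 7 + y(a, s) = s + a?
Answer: -22339/43980 ≈ -0.50794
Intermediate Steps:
y(a, s) = -7 + a + s (y(a, s) = -7 + (s + a) = -7 + (a + s) = -7 + a + s)
u(L) = -7 + 2*L (u(L) = -7 + L + L = -7 + 2*L)
(-19156 - 3183)/(44215 + u(-114)) = (-19156 - 3183)/(44215 + (-7 + 2*(-114))) = -22339/(44215 + (-7 - 228)) = -22339/(44215 - 235) = -22339/43980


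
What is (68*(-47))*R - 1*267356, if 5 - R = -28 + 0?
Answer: -372824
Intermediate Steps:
R = 33 (R = 5 - (-28 + 0) = 5 - 1*(-28) = 5 + 28 = 33)
(68*(-47))*R - 1*267356 = (68*(-47))*33 - 1*267356 = -3196*33 - 267356 = -105468 - 267356 = -372824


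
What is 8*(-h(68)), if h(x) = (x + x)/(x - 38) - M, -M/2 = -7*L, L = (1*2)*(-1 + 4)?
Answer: 9536/15 ≈ 635.73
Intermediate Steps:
L = 6 (L = 2*3 = 6)
M = 84 (M = -(-14)*6 = -2*(-42) = 84)
h(x) = -84 + 2*x/(-38 + x) (h(x) = (x + x)/(x - 38) - 1*84 = (2*x)/(-38 + x) - 84 = 2*x/(-38 + x) - 84 = -84 + 2*x/(-38 + x))
8*(-h(68)) = 8*(-2*(1596 - 41*68)/(-38 + 68)) = 8*(-2*(1596 - 2788)/30) = 8*(-2*(-1192)/30) = 8*(-1*(-1192/15)) = 8*(1192/15) = 9536/15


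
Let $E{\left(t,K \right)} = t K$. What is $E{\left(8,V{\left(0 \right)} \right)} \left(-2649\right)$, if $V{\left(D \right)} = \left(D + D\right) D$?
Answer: $0$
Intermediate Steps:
$V{\left(D \right)} = 2 D^{2}$ ($V{\left(D \right)} = 2 D D = 2 D^{2}$)
$E{\left(t,K \right)} = K t$
$E{\left(8,V{\left(0 \right)} \right)} \left(-2649\right) = 2 \cdot 0^{2} \cdot 8 \left(-2649\right) = 2 \cdot 0 \cdot 8 \left(-2649\right) = 0 \cdot 8 \left(-2649\right) = 0 \left(-2649\right) = 0$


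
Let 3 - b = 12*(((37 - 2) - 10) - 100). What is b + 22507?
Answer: 23410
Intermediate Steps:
b = 903 (b = 3 - 12*(((37 - 2) - 10) - 100) = 3 - 12*((35 - 10) - 100) = 3 - 12*(25 - 100) = 3 - 12*(-75) = 3 - 1*(-900) = 3 + 900 = 903)
b + 22507 = 903 + 22507 = 23410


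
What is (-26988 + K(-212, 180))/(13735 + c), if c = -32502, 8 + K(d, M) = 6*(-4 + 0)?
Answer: 3860/2681 ≈ 1.4398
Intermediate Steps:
K(d, M) = -32 (K(d, M) = -8 + 6*(-4 + 0) = -8 + 6*(-4) = -8 - 24 = -32)
(-26988 + K(-212, 180))/(13735 + c) = (-26988 - 32)/(13735 - 32502) = -27020/(-18767) = -27020*(-1/18767) = 3860/2681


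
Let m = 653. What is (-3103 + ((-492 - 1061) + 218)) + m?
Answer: -3785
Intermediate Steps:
(-3103 + ((-492 - 1061) + 218)) + m = (-3103 + ((-492 - 1061) + 218)) + 653 = (-3103 + (-1553 + 218)) + 653 = (-3103 - 1335) + 653 = -4438 + 653 = -3785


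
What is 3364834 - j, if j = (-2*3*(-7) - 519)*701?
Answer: 3699211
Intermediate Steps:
j = -334377 (j = (-6*(-7) - 519)*701 = (42 - 519)*701 = -477*701 = -334377)
3364834 - j = 3364834 - 1*(-334377) = 3364834 + 334377 = 3699211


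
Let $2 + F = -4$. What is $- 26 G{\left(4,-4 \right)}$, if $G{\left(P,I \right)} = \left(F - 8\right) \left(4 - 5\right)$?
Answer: $-364$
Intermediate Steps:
$F = -6$ ($F = -2 - 4 = -6$)
$G{\left(P,I \right)} = 14$ ($G{\left(P,I \right)} = \left(-6 - 8\right) \left(4 - 5\right) = \left(-14\right) \left(-1\right) = 14$)
$- 26 G{\left(4,-4 \right)} = \left(-26\right) 14 = -364$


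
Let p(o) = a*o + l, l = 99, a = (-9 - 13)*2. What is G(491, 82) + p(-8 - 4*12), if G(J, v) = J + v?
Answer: 3136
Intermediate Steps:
a = -44 (a = -22*2 = -44)
p(o) = 99 - 44*o (p(o) = -44*o + 99 = 99 - 44*o)
G(491, 82) + p(-8 - 4*12) = (491 + 82) + (99 - 44*(-8 - 4*12)) = 573 + (99 - 44*(-8 - 48)) = 573 + (99 - 44*(-56)) = 573 + (99 + 2464) = 573 + 2563 = 3136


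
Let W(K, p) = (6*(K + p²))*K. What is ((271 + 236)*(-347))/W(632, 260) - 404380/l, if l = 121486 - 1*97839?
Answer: -34877240117261/2039441379456 ≈ -17.101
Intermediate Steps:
W(K, p) = K*(6*K + 6*p²) (W(K, p) = (6*K + 6*p²)*K = K*(6*K + 6*p²))
l = 23647 (l = 121486 - 97839 = 23647)
((271 + 236)*(-347))/W(632, 260) - 404380/l = ((271 + 236)*(-347))/((6*632*(632 + 260²))) - 404380/23647 = (507*(-347))/((6*632*(632 + 67600))) - 404380*1/23647 = -175929/(6*632*68232) - 404380/23647 = -175929/258735744 - 404380/23647 = -175929*1/258735744 - 404380/23647 = -58643/86245248 - 404380/23647 = -34877240117261/2039441379456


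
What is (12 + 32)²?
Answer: 1936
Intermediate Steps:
(12 + 32)² = 44² = 1936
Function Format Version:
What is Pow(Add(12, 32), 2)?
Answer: 1936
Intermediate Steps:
Pow(Add(12, 32), 2) = Pow(44, 2) = 1936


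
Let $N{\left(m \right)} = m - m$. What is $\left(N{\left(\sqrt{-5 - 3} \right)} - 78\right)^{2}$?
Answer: $6084$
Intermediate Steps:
$N{\left(m \right)} = 0$
$\left(N{\left(\sqrt{-5 - 3} \right)} - 78\right)^{2} = \left(0 - 78\right)^{2} = \left(-78\right)^{2} = 6084$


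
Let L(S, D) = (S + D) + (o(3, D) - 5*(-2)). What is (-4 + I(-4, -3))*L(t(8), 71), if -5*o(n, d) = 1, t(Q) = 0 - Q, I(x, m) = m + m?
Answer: -728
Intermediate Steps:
I(x, m) = 2*m
t(Q) = -Q
o(n, d) = -1/5 (o(n, d) = -1/5*1 = -1/5)
L(S, D) = 49/5 + D + S (L(S, D) = (S + D) + (-1/5 - 5*(-2)) = (D + S) + (-1/5 + 10) = (D + S) + 49/5 = 49/5 + D + S)
(-4 + I(-4, -3))*L(t(8), 71) = (-4 + 2*(-3))*(49/5 + 71 - 1*8) = (-4 - 6)*(49/5 + 71 - 8) = -10*364/5 = -728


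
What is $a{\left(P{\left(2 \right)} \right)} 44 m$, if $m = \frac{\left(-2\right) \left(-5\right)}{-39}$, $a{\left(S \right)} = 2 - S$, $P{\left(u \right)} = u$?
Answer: $0$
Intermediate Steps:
$m = - \frac{10}{39}$ ($m = 10 \left(- \frac{1}{39}\right) = - \frac{10}{39} \approx -0.25641$)
$a{\left(P{\left(2 \right)} \right)} 44 m = \left(2 - 2\right) 44 \left(- \frac{10}{39}\right) = 0 \cdot 44 \left(- \frac{10}{39}\right) = 0 \left(- \frac{10}{39}\right) = 0$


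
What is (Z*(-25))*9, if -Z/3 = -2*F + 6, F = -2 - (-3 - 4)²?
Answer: 72900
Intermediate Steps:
F = -51 (F = -2 - 1*(-7)² = -2 - 1*49 = -2 - 49 = -51)
Z = -324 (Z = -3*(-2*(-51) + 6) = -3*(102 + 6) = -3*108 = -324)
(Z*(-25))*9 = -324*(-25)*9 = 8100*9 = 72900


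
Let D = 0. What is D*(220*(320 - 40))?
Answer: 0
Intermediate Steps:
D*(220*(320 - 40)) = 0*(220*(320 - 40)) = 0*(220*280) = 0*61600 = 0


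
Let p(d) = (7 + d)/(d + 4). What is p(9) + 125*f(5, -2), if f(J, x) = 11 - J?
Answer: 9766/13 ≈ 751.23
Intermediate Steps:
p(d) = (7 + d)/(4 + d)
p(9) + 125*f(5, -2) = (7 + 9)/(4 + 9) + 125*(11 - 1*5) = 16/13 + 125*(11 - 5) = (1/13)*16 + 125*6 = 16/13 + 750 = 9766/13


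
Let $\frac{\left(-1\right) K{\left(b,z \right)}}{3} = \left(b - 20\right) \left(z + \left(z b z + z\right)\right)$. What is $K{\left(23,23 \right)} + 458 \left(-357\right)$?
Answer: $-273423$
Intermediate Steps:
$K{\left(b,z \right)} = - 3 \left(-20 + b\right) \left(2 z + b z^{2}\right)$ ($K{\left(b,z \right)} = - 3 \left(b - 20\right) \left(z + \left(z b z + z\right)\right) = - 3 \left(-20 + b\right) \left(z + \left(b z z + z\right)\right) = - 3 \left(-20 + b\right) \left(z + \left(b z^{2} + z\right)\right) = - 3 \left(-20 + b\right) \left(z + \left(z + b z^{2}\right)\right) = - 3 \left(-20 + b\right) \left(2 z + b z^{2}\right)$)
$K{\left(23,23 \right)} + 458 \left(-357\right) = 3 \cdot 23 \left(40 - 46 - 23 \cdot 23^{2} + 20 \cdot 23 \cdot 23\right) + 458 \left(-357\right) = 3 \cdot 23 \left(40 - 46 - 23 \cdot 529 + 10580\right) - 163506 = 3 \cdot 23 \left(40 - 46 - 12167 + 10580\right) - 163506 = 3 \cdot 23 \left(-1593\right) - 163506 = -109917 - 163506 = -273423$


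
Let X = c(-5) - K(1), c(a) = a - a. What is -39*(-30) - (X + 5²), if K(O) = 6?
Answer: 1151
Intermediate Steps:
c(a) = 0
X = -6 (X = 0 - 1*6 = 0 - 6 = -6)
-39*(-30) - (X + 5²) = -39*(-30) - (-6 + 5²) = 1170 - (-6 + 25) = 1170 - 1*19 = 1170 - 19 = 1151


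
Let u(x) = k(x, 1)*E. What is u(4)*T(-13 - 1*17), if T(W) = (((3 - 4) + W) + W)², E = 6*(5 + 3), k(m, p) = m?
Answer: 714432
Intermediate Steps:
E = 48 (E = 6*8 = 48)
u(x) = 48*x (u(x) = x*48 = 48*x)
T(W) = (-1 + 2*W)² (T(W) = ((-1 + W) + W)² = (-1 + 2*W)²)
u(4)*T(-13 - 1*17) = (48*4)*(-1 + 2*(-13 - 1*17))² = 192*(-1 + 2*(-13 - 17))² = 192*(-1 + 2*(-30))² = 192*(-1 - 60)² = 192*(-61)² = 192*3721 = 714432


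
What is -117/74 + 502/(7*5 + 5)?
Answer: 8117/740 ≈ 10.969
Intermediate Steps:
-117/74 + 502/(7*5 + 5) = -117*1/74 + 502/(35 + 5) = -117/74 + 502/40 = -117/74 + 502*(1/40) = -117/74 + 251/20 = 8117/740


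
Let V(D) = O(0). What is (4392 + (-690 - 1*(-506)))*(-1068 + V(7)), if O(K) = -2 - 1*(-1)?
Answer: -4498352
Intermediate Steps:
O(K) = -1 (O(K) = -2 + 1 = -1)
V(D) = -1
(4392 + (-690 - 1*(-506)))*(-1068 + V(7)) = (4392 + (-690 - 1*(-506)))*(-1068 - 1) = (4392 + (-690 + 506))*(-1069) = (4392 - 184)*(-1069) = 4208*(-1069) = -4498352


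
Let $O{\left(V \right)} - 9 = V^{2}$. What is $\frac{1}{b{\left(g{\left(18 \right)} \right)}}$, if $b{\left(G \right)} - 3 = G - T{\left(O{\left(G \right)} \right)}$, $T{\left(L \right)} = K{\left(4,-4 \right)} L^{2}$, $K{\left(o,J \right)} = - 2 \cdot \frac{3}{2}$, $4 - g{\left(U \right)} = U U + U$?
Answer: $\frac{1}{39161243692} \approx 2.5535 \cdot 10^{-11}$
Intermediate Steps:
$O{\left(V \right)} = 9 + V^{2}$
$g{\left(U \right)} = 4 - U - U^{2}$ ($g{\left(U \right)} = 4 - \left(U U + U\right) = 4 - \left(U^{2} + U\right) = 4 - \left(U + U^{2}\right) = 4 - U - U^{2}$)
$K{\left(o,J \right)} = -3$ ($K{\left(o,J \right)} = - 2 \cdot 3 \cdot \frac{1}{2} = \left(-2\right) \frac{3}{2} = -3$)
$T{\left(L \right)} = - 3 L^{2}$
$b{\left(G \right)} = 3 + G + 3 \left(9 + G^{2}\right)^{2}$ ($b{\left(G \right)} = 3 + \left(G - - 3 \left(9 + G^{2}\right)^{2}\right) = 3 + \left(G + 3 \left(9 + G^{2}\right)^{2}\right) = 3 + G + 3 \left(9 + G^{2}\right)^{2}$)
$\frac{1}{b{\left(g{\left(18 \right)} \right)}} = \frac{1}{3 - 338 + 3 \left(9 + \left(4 - 18 - 18^{2}\right)^{2}\right)^{2}} = \frac{1}{3 - 338 + 3 \left(9 + \left(4 - 18 - 324\right)^{2}\right)^{2}} = \frac{1}{3 - 338 + 3 \left(9 + \left(-338\right)^{2}\right)^{2}} = \frac{1}{3 - 338 + 3 \left(9 + 114244\right)^{2}} = \frac{1}{3 - 338 + 3 \cdot 114253^{2}} = \frac{1}{3 - 338 + 3 \cdot 13053748009} = \frac{1}{3 - 338 + 39161244027} = \frac{1}{39161243692}$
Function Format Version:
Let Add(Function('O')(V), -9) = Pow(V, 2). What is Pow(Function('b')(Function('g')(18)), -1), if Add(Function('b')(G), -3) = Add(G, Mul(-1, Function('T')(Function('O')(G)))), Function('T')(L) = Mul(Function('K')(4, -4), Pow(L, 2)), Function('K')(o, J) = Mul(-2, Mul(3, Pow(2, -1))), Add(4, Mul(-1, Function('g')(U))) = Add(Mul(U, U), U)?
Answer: Rational(1, 39161243692) ≈ 2.5535e-11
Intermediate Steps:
Function('O')(V) = Add(9, Pow(V, 2))
Function('g')(U) = Add(4, Mul(-1, U), Mul(-1, Pow(U, 2))) (Function('g')(U) = Add(4, Mul(-1, Add(Mul(U, U), U))) = Add(4, Mul(-1, Add(Pow(U, 2), U))) = Add(4, Mul(-1, Add(U, Pow(U, 2)))) = Add(4, Add(Mul(-1, U), Mul(-1, Pow(U, 2)))) = Add(4, Mul(-1, U), Mul(-1, Pow(U, 2))))
Function('K')(o, J) = -3 (Function('K')(o, J) = Mul(-2, Mul(3, Rational(1, 2))) = Mul(-2, Rational(3, 2)) = -3)
Function('T')(L) = Mul(-3, Pow(L, 2))
Function('b')(G) = Add(3, G, Mul(3, Pow(Add(9, Pow(G, 2)), 2))) (Function('b')(G) = Add(3, Add(G, Mul(-1, Mul(-3, Pow(Add(9, Pow(G, 2)), 2))))) = Add(3, Add(G, Mul(3, Pow(Add(9, Pow(G, 2)), 2)))) = Add(3, G, Mul(3, Pow(Add(9, Pow(G, 2)), 2))))
Pow(Function('b')(Function('g')(18)), -1) = Pow(Add(3, Add(4, Mul(-1, 18), Mul(-1, Pow(18, 2))), Mul(3, Pow(Add(9, Pow(Add(4, Mul(-1, 18), Mul(-1, Pow(18, 2))), 2)), 2))), -1) = Pow(Add(3, Add(4, -18, Mul(-1, 324)), Mul(3, Pow(Add(9, Pow(Add(4, -18, Mul(-1, 324)), 2)), 2))), -1) = Pow(Add(3, Add(4, -18, -324), Mul(3, Pow(Add(9, Pow(Add(4, -18, -324), 2)), 2))), -1) = Pow(Add(3, -338, Mul(3, Pow(Add(9, Pow(-338, 2)), 2))), -1) = Pow(Add(3, -338, Mul(3, Pow(Add(9, 114244), 2))), -1) = Pow(Add(3, -338, Mul(3, Pow(114253, 2))), -1) = Pow(Add(3, -338, Mul(3, 13053748009)), -1) = Pow(Add(3, -338, 39161244027), -1) = Pow(39161243692, -1) = Rational(1, 39161243692)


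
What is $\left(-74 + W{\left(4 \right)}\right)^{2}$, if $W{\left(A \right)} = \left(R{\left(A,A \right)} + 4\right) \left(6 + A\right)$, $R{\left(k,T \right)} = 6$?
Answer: $676$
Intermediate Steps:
$W{\left(A \right)} = 60 + 10 A$ ($W{\left(A \right)} = \left(6 + 4\right) \left(6 + A\right) = 10 \left(6 + A\right) = 60 + 10 A$)
$\left(-74 + W{\left(4 \right)}\right)^{2} = \left(-74 + \left(60 + 10 \cdot 4\right)\right)^{2} = \left(-74 + \left(60 + 40\right)\right)^{2} = \left(-74 + 100\right)^{2} = 26^{2} = 676$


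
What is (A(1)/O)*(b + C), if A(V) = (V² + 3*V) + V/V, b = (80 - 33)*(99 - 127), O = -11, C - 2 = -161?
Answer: 7375/11 ≈ 670.45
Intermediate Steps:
C = -159 (C = 2 - 161 = -159)
b = -1316 (b = 47*(-28) = -1316)
A(V) = 1 + V² + 3*V (A(V) = (V² + 3*V) + 1 = 1 + V² + 3*V)
(A(1)/O)*(b + C) = ((1 + 1² + 3*1)/(-11))*(-1316 - 159) = ((1 + 1 + 3)*(-1/11))*(-1475) = (5*(-1/11))*(-1475) = -5/11*(-1475) = 7375/11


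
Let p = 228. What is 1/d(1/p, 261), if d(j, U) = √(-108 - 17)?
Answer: -I*√5/25 ≈ -0.089443*I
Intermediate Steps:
d(j, U) = 5*I*√5 (d(j, U) = √(-125) = 5*I*√5)
1/d(1/p, 261) = 1/(5*I*√5) = -I*√5/25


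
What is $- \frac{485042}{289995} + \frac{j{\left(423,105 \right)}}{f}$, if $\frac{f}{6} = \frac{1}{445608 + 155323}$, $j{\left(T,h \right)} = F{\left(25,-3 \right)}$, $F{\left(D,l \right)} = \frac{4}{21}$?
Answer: $\frac{116167804348}{6089895} \approx 19076.0$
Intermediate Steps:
$F{\left(D,l \right)} = \frac{4}{21}$ ($F{\left(D,l \right)} = 4 \cdot \frac{1}{21} = \frac{4}{21}$)
$j{\left(T,h \right)} = \frac{4}{21}$
$f = \frac{6}{600931}$ ($f = \frac{6}{445608 + 155323} = \frac{6}{600931} \approx 9.9845 \cdot 10^{-6}$)
$- \frac{485042}{289995} + \frac{j{\left(423,105 \right)}}{f} = - \frac{485042}{289995} + \frac{4}{21 \cdot \frac{6}{600931}} = \left(-485042\right) \frac{1}{289995} + \frac{4}{21} \cdot \frac{600931}{6} = - \frac{485042}{289995} + \frac{1201862}{63} = \frac{116167804348}{6089895}$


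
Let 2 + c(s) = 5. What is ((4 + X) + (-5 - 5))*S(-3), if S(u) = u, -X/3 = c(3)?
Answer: 45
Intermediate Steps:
c(s) = 3 (c(s) = -2 + 5 = 3)
X = -9 (X = -3*3 = -9)
((4 + X) + (-5 - 5))*S(-3) = ((4 - 9) + (-5 - 5))*(-3) = (-5 - 10)*(-3) = -15*(-3) = 45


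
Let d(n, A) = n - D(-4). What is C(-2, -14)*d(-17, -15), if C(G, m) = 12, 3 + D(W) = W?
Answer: -120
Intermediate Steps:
D(W) = -3 + W
d(n, A) = 7 + n (d(n, A) = n - (-3 - 4) = n - 1*(-7) = n + 7 = 7 + n)
C(-2, -14)*d(-17, -15) = 12*(7 - 17) = 12*(-10) = -120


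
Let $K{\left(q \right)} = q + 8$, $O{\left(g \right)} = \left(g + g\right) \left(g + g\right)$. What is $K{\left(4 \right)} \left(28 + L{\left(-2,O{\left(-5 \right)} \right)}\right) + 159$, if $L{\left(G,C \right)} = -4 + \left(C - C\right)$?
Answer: $447$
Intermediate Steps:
$O{\left(g \right)} = 4 g^{2}$ ($O{\left(g \right)} = 2 g 2 g = 4 g^{2}$)
$L{\left(G,C \right)} = -4$ ($L{\left(G,C \right)} = -4 + 0 = -4$)
$K{\left(q \right)} = 8 + q$
$K{\left(4 \right)} \left(28 + L{\left(-2,O{\left(-5 \right)} \right)}\right) + 159 = \left(8 + 4\right) \left(28 - 4\right) + 159 = 12 \cdot 24 + 159 = 288 + 159 = 447$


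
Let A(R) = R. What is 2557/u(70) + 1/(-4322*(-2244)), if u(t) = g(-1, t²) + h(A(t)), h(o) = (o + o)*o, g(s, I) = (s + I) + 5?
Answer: 3099906635/17825967984 ≈ 0.17390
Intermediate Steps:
g(s, I) = 5 + I + s (g(s, I) = (I + s) + 5 = 5 + I + s)
h(o) = 2*o² (h(o) = (2*o)*o = 2*o²)
u(t) = 4 + 3*t² (u(t) = (5 + t² - 1) + 2*t² = (4 + t²) + 2*t² = 4 + 3*t²)
2557/u(70) + 1/(-4322*(-2244)) = 2557/(4 + 3*70²) + 1/(-4322*(-2244)) = 2557/(4 + 3*4900) - 1/4322*(-1/2244) = 2557/(4 + 14700) + 1/9698568 = 2557/14704 + 1/9698568 = 3099906635/17825967984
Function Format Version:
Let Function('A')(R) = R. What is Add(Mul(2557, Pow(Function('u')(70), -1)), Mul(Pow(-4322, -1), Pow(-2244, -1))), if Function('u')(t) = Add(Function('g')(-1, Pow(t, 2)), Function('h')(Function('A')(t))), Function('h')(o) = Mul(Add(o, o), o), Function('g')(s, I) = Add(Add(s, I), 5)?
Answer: Rational(3099906635, 17825967984) ≈ 0.17390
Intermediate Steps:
Function('g')(s, I) = Add(5, I, s) (Function('g')(s, I) = Add(Add(I, s), 5) = Add(5, I, s))
Function('h')(o) = Mul(2, Pow(o, 2)) (Function('h')(o) = Mul(Mul(2, o), o) = Mul(2, Pow(o, 2)))
Function('u')(t) = Add(4, Mul(3, Pow(t, 2))) (Function('u')(t) = Add(Add(5, Pow(t, 2), -1), Mul(2, Pow(t, 2))) = Add(Add(4, Pow(t, 2)), Mul(2, Pow(t, 2))) = Add(4, Mul(3, Pow(t, 2))))
Add(Mul(2557, Pow(Function('u')(70), -1)), Mul(Pow(-4322, -1), Pow(-2244, -1))) = Add(Mul(2557, Pow(Add(4, Mul(3, Pow(70, 2))), -1)), Mul(Pow(-4322, -1), Pow(-2244, -1))) = Add(Mul(2557, Pow(Add(4, Mul(3, 4900)), -1)), Mul(Rational(-1, 4322), Rational(-1, 2244))) = Add(Mul(2557, Pow(Add(4, 14700), -1)), Rational(1, 9698568)) = Add(Mul(2557, Pow(14704, -1)), Rational(1, 9698568)) = Add(Mul(2557, Rational(1, 14704)), Rational(1, 9698568)) = Add(Rational(2557, 14704), Rational(1, 9698568)) = Rational(3099906635, 17825967984)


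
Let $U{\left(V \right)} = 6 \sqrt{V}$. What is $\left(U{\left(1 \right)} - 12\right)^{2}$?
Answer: $36$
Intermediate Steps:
$\left(U{\left(1 \right)} - 12\right)^{2} = \left(6 \sqrt{1} - 12\right)^{2} = \left(6 \cdot 1 - 12\right)^{2} = \left(6 - 12\right)^{2} = \left(-6\right)^{2} = 36$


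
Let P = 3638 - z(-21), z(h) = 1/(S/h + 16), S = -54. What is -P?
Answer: -472933/130 ≈ -3637.9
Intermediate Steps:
z(h) = 1/(16 - 54/h) (z(h) = 1/(-54/h + 16) = 1/(16 - 54/h))
P = 472933/130 (P = 3638 - (-21)/(2*(-27 + 8*(-21))) = 3638 - (-21)/(2*(-27 - 168)) = 3638 - (-21)/(2*(-195)) = 3638 - (-21)*(-1)/(2*195) = 3638 - 1*7/130 = 3638 - 7/130 = 472933/130 ≈ 3637.9)
-P = -1*472933/130 = -472933/130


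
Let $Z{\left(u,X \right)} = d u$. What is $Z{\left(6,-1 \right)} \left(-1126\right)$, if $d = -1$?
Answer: $6756$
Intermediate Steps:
$Z{\left(u,X \right)} = - u$
$Z{\left(6,-1 \right)} \left(-1126\right) = \left(-1\right) 6 \left(-1126\right) = \left(-6\right) \left(-1126\right) = 6756$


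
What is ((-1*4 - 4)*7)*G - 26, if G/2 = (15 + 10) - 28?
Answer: 310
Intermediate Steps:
G = -6 (G = 2*((15 + 10) - 28) = 2*(25 - 28) = 2*(-3) = -6)
((-1*4 - 4)*7)*G - 26 = ((-1*4 - 4)*7)*(-6) - 26 = ((-4 - 4)*7)*(-6) - 26 = -8*7*(-6) - 26 = -56*(-6) - 26 = 336 - 26 = 310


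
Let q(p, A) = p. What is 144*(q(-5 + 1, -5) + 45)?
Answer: 5904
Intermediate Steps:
144*(q(-5 + 1, -5) + 45) = 144*((-5 + 1) + 45) = 144*(-4 + 45) = 144*41 = 5904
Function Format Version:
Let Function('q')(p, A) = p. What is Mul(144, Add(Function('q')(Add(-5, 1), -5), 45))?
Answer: 5904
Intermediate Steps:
Mul(144, Add(Function('q')(Add(-5, 1), -5), 45)) = Mul(144, Add(Add(-5, 1), 45)) = Mul(144, Add(-4, 45)) = Mul(144, 41) = 5904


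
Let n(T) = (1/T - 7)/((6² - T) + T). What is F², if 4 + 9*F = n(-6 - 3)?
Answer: 115600/531441 ≈ 0.21752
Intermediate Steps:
n(T) = -7/36 + 1/(36*T) (n(T) = (-7 + 1/T)/((36 - T) + T) = (-7 + 1/T)/36 = (-7 + 1/T)*(1/36) = -7/36 + 1/(36*T))
F = -340/729 (F = -4/9 + ((1 - 7*(-6 - 3))/(36*(-6 - 3)))/9 = -4/9 + ((1/36)*(1 - 7*(-9))/(-9))/9 = -4/9 + ((1/36)*(-⅑)*(1 + 63))/9 = -4/9 + ((1/36)*(-⅑)*64)/9 = -4/9 + (⅑)*(-16/81) = -4/9 - 16/729 = -340/729 ≈ -0.46639)
F² = (-340/729)² = 115600/531441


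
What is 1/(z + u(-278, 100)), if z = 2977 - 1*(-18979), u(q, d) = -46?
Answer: 1/21910 ≈ 4.5641e-5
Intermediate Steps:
z = 21956 (z = 2977 + 18979 = 21956)
1/(z + u(-278, 100)) = 1/(21956 - 46) = 1/21910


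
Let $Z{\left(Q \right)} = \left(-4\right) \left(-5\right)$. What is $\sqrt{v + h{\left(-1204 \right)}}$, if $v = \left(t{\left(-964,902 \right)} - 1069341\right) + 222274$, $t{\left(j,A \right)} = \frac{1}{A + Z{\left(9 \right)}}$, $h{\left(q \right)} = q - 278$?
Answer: $\frac{i \sqrt{721337927194}}{922} \approx 921.17 i$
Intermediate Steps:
$Z{\left(Q \right)} = 20$
$h{\left(q \right)} = -278 + q$
$t{\left(j,A \right)} = \frac{1}{20 + A}$ ($t{\left(j,A \right)} = \frac{1}{A + 20} = \frac{1}{20 + A}$)
$v = - \frac{780995773}{922}$ ($v = \left(\frac{1}{20 + 902} - 1069341\right) + 222274 = \left(\frac{1}{922} - 1069341\right) + 222274 = - \frac{985932401}{922} + 222274 = - \frac{780995773}{922} \approx -8.4707 \cdot 10^{5}$)
$\sqrt{v + h{\left(-1204 \right)}} = \sqrt{- \frac{780995773}{922} - 1482} = \sqrt{- \frac{782362177}{922}} = \frac{i \sqrt{721337927194}}{922}$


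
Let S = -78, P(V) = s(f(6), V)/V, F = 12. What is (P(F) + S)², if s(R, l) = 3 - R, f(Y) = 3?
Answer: 6084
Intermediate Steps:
P(V) = 0 (P(V) = (3 - 1*3)/V = (3 - 3)/V = 0/V = 0)
(P(F) + S)² = (0 - 78)² = (-78)² = 6084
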